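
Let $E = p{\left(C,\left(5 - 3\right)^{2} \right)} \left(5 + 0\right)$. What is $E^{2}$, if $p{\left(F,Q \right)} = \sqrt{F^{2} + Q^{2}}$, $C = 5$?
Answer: $1025$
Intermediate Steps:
$E = 5 \sqrt{41}$ ($E = \sqrt{5^{2} + \left(\left(5 - 3\right)^{2}\right)^{2}} \left(5 + 0\right) = \sqrt{25 + \left(2^{2}\right)^{2}} \cdot 5 = \sqrt{25 + 4^{2}} \cdot 5 = \sqrt{25 + 16} \cdot 5 = \sqrt{41} \cdot 5 = 5 \sqrt{41} \approx 32.016$)
$E^{2} = \left(5 \sqrt{41}\right)^{2} = 1025$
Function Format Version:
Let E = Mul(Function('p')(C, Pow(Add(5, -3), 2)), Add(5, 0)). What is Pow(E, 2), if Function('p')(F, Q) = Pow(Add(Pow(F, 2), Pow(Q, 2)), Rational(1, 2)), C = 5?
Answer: 1025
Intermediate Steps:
E = Mul(5, Pow(41, Rational(1, 2))) (E = Mul(Pow(Add(Pow(5, 2), Pow(Pow(Add(5, -3), 2), 2)), Rational(1, 2)), Add(5, 0)) = Mul(Pow(Add(25, Pow(Pow(2, 2), 2)), Rational(1, 2)), 5) = Mul(Pow(Add(25, Pow(4, 2)), Rational(1, 2)), 5) = Mul(Pow(Add(25, 16), Rational(1, 2)), 5) = Mul(Pow(41, Rational(1, 2)), 5) = Mul(5, Pow(41, Rational(1, 2))) ≈ 32.016)
Pow(E, 2) = Pow(Mul(5, Pow(41, Rational(1, 2))), 2) = 1025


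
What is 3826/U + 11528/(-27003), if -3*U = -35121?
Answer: -31644818/316124121 ≈ -0.10010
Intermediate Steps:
U = 11707 (U = -1/3*(-35121) = 11707)
3826/U + 11528/(-27003) = 3826/11707 + 11528/(-27003) = 3826*(1/11707) + 11528*(-1/27003) = 3826/11707 - 11528/27003 = -31644818/316124121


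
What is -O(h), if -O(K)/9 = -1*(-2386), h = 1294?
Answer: 21474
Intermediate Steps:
O(K) = -21474 (O(K) = -(-9)*(-2386) = -9*2386 = -21474)
-O(h) = -1*(-21474) = 21474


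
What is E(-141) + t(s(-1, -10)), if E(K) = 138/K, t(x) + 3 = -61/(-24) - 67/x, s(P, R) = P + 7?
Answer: -4739/376 ≈ -12.604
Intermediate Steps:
s(P, R) = 7 + P
t(x) = -11/24 - 67/x (t(x) = -3 + (-61/(-24) - 67/x) = -3 + (-61*(-1/24) - 67/x) = -3 + (61/24 - 67/x) = -11/24 - 67/x)
E(-141) + t(s(-1, -10)) = 138/(-141) + (-11/24 - 67/(7 - 1)) = 138*(-1/141) + (-11/24 - 67/6) = -46/47 + (-11/24 - 67*⅙) = -46/47 + (-11/24 - 67/6) = -46/47 - 93/8 = -4739/376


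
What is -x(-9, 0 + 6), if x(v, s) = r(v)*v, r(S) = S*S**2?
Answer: -6561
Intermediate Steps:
r(S) = S**3
x(v, s) = v**4 (x(v, s) = v**3*v = v**4)
-x(-9, 0 + 6) = -1*(-9)**4 = -1*6561 = -6561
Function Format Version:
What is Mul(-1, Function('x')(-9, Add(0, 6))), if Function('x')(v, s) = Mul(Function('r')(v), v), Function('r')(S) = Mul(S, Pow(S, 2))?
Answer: -6561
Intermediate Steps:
Function('r')(S) = Pow(S, 3)
Function('x')(v, s) = Pow(v, 4) (Function('x')(v, s) = Mul(Pow(v, 3), v) = Pow(v, 4))
Mul(-1, Function('x')(-9, Add(0, 6))) = Mul(-1, Pow(-9, 4)) = Mul(-1, 6561) = -6561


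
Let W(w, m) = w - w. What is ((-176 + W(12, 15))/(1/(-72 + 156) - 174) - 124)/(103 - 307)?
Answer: 449369/745365 ≈ 0.60288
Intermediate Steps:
W(w, m) = 0
((-176 + W(12, 15))/(1/(-72 + 156) - 174) - 124)/(103 - 307) = ((-176 + 0)/(1/(-72 + 156) - 174) - 124)/(103 - 307) = (-176/(1/84 - 174) - 124)/(-204) = (-176/(1/84 - 174) - 124)*(-1/204) = (-176/(-14615/84) - 124)*(-1/204) = (-176*(-84/14615) - 124)*(-1/204) = (14784/14615 - 124)*(-1/204) = -1797476/14615*(-1/204) = 449369/745365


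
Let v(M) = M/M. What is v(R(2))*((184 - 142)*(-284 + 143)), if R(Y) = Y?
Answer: -5922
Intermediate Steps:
v(M) = 1
v(R(2))*((184 - 142)*(-284 + 143)) = 1*((184 - 142)*(-284 + 143)) = 1*(42*(-141)) = 1*(-5922) = -5922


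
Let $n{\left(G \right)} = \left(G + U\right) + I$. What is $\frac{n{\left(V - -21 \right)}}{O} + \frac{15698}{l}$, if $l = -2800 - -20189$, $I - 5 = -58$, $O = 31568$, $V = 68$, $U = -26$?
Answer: $\frac{247864177}{274467976} \approx 0.90307$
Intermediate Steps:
$I = -53$ ($I = 5 - 58 = -53$)
$l = 17389$ ($l = -2800 + 20189 = 17389$)
$n{\left(G \right)} = -79 + G$ ($n{\left(G \right)} = \left(G - 26\right) - 53 = \left(-26 + G\right) - 53 = -79 + G$)
$\frac{n{\left(V - -21 \right)}}{O} + \frac{15698}{l} = \frac{-79 + \left(68 - -21\right)}{31568} + \frac{15698}{17389} = \left(-79 + \left(68 + 21\right)\right) \frac{1}{31568} + 15698 \cdot \frac{1}{17389} = \left(-79 + 89\right) \frac{1}{31568} + \frac{15698}{17389} = 10 \cdot \frac{1}{31568} + \frac{15698}{17389} = \frac{5}{15784} + \frac{15698}{17389} = \frac{247864177}{274467976}$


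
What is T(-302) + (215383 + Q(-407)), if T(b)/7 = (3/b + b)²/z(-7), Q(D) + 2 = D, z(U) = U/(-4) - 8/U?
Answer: 804648521695/1846881 ≈ 4.3568e+5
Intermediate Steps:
z(U) = -8/U - U/4 (z(U) = U*(-¼) - 8/U = -U/4 - 8/U = -8/U - U/4)
Q(D) = -2 + D
T(b) = 196*(b + 3/b)²/81 (T(b) = 7*((3/b + b)²/(-8/(-7) - ¼*(-7))) = 7*((b + 3/b)²/(-8*(-⅐) + 7/4)) = 7*((b + 3/b)²/(8/7 + 7/4)) = 7*((b + 3/b)²/(81/28)) = 7*((b + 3/b)²*(28/81)) = 7*(28*(b + 3/b)²/81) = 196*(b + 3/b)²/81)
T(-302) + (215383 + Q(-407)) = (196/81)*(3 + (-302)²)²/(-302)² + (215383 + (-2 - 407)) = (196/81)*(1/91204)*(3 + 91204)² + (215383 - 409) = (196/81)*(1/91204)*91207² + 214974 = (196/81)*(1/91204)*8318716849 + 214974 = 407617125601/1846881 + 214974 = 804648521695/1846881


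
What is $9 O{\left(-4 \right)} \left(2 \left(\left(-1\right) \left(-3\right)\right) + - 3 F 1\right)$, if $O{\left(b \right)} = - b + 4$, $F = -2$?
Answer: $864$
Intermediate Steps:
$O{\left(b \right)} = 4 - b$
$9 O{\left(-4 \right)} \left(2 \left(\left(-1\right) \left(-3\right)\right) + - 3 F 1\right) = 9 \left(4 - -4\right) \left(2 \left(\left(-1\right) \left(-3\right)\right) + \left(-3\right) \left(-2\right) 1\right) = 9 \left(4 + 4\right) \left(2 \cdot 3 + 6 \cdot 1\right) = 9 \cdot 8 \left(6 + 6\right) = 72 \cdot 12 = 864$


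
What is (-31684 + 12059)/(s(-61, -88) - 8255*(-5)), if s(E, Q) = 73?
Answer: -19625/41348 ≈ -0.47463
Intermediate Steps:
(-31684 + 12059)/(s(-61, -88) - 8255*(-5)) = (-31684 + 12059)/(73 - 8255*(-5)) = -19625/(73 + 41275) = -19625/41348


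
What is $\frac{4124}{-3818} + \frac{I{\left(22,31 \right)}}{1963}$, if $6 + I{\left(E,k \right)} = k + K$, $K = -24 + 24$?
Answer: $- \frac{3999981}{3747367} \approx -1.0674$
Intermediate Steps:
$K = 0$
$I{\left(E,k \right)} = -6 + k$ ($I{\left(E,k \right)} = -6 + \left(k + 0\right) = -6 + k$)
$\frac{4124}{-3818} + \frac{I{\left(22,31 \right)}}{1963} = \frac{4124}{-3818} + \frac{-6 + 31}{1963} = 4124 \left(- \frac{1}{3818}\right) + 25 \cdot \frac{1}{1963} = - \frac{2062}{1909} + \frac{25}{1963} = - \frac{3999981}{3747367}$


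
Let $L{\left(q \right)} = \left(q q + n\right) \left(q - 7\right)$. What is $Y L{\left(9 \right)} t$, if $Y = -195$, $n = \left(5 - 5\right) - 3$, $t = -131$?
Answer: $3985020$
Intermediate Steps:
$n = -3$ ($n = 0 - 3 = -3$)
$L{\left(q \right)} = \left(-7 + q\right) \left(-3 + q^{2}\right)$ ($L{\left(q \right)} = \left(q q - 3\right) \left(q - 7\right) = \left(q^{2} - 3\right) \left(-7 + q\right) = \left(-3 + q^{2}\right) \left(-7 + q\right) = \left(-7 + q\right) \left(-3 + q^{2}\right)$)
$Y L{\left(9 \right)} t = - 195 \left(21 + 9^{3} - 7 \cdot 9^{2} - 27\right) \left(-131\right) = - 195 \left(21 + 729 - 567 - 27\right) \left(-131\right) = \left(-195\right) 156 \left(-131\right) = \left(-30420\right) \left(-131\right) = 3985020$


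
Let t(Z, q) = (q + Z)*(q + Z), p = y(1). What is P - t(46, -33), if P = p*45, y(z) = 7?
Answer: 146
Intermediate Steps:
p = 7
t(Z, q) = (Z + q)² (t(Z, q) = (Z + q)*(Z + q) = (Z + q)²)
P = 315 (P = 7*45 = 315)
P - t(46, -33) = 315 - (46 - 33)² = 315 - 1*13² = 315 - 1*169 = 315 - 169 = 146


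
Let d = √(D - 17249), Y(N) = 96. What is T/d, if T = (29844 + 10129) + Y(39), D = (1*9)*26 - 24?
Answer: -40069*I*√17039/17039 ≈ -306.96*I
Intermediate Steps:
D = 210 (D = 9*26 - 24 = 234 - 24 = 210)
T = 40069 (T = (29844 + 10129) + 96 = 39973 + 96 = 40069)
d = I*√17039 (d = √(210 - 17249) = √(-17039) = I*√17039 ≈ 130.53*I)
T/d = 40069/((I*√17039)) = 40069*(-I*√17039/17039) = -40069*I*√17039/17039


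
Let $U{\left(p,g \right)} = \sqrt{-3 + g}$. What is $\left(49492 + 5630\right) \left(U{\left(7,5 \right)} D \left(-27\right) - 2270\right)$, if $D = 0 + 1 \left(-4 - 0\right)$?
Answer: $-125126940 + 5953176 \sqrt{2} \approx -1.1671 \cdot 10^{8}$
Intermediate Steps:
$D = -4$ ($D = 0 + 1 \left(-4 + 0\right) = 0 + 1 \left(-4\right) = 0 - 4 = -4$)
$\left(49492 + 5630\right) \left(U{\left(7,5 \right)} D \left(-27\right) - 2270\right) = \left(49492 + 5630\right) \left(\sqrt{-3 + 5} \left(-4\right) \left(-27\right) - 2270\right) = 55122 \left(\sqrt{2} \left(-4\right) \left(-27\right) - 2270\right) = 55122 \left(- 4 \sqrt{2} \left(-27\right) - 2270\right) = 55122 \left(108 \sqrt{2} - 2270\right) = 55122 \left(-2270 + 108 \sqrt{2}\right) = -125126940 + 5953176 \sqrt{2}$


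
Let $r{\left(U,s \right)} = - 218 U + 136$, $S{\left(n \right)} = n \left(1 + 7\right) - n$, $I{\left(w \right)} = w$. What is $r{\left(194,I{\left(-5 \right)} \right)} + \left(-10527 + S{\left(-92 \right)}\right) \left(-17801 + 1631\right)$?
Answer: $180592914$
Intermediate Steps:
$S{\left(n \right)} = 7 n$ ($S{\left(n \right)} = n 8 - n = 8 n - n = 7 n$)
$r{\left(U,s \right)} = 136 - 218 U$
$r{\left(194,I{\left(-5 \right)} \right)} + \left(-10527 + S{\left(-92 \right)}\right) \left(-17801 + 1631\right) = \left(136 - 42292\right) + \left(-10527 + 7 \left(-92\right)\right) \left(-17801 + 1631\right) = \left(136 - 42292\right) + \left(-10527 - 644\right) \left(-16170\right) = -42156 - -180635070 = -42156 + 180635070 = 180592914$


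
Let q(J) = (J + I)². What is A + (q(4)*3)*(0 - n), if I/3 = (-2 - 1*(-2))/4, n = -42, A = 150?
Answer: 2166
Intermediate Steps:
I = 0 (I = 3*((-2 - 1*(-2))/4) = 3*((-2 + 2)*(¼)) = 3*(0*(¼)) = 3*0 = 0)
q(J) = J² (q(J) = (J + 0)² = J²)
A + (q(4)*3)*(0 - n) = 150 + (4²*3)*(0 - 1*(-42)) = 150 + (16*3)*(0 + 42) = 150 + 48*42 = 150 + 2016 = 2166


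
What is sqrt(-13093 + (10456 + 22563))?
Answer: 9*sqrt(246) ≈ 141.16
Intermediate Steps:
sqrt(-13093 + (10456 + 22563)) = sqrt(-13093 + 33019) = sqrt(19926) = 9*sqrt(246)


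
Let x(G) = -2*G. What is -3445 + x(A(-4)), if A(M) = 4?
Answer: -3453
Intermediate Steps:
-3445 + x(A(-4)) = -3445 - 2*4 = -3445 - 8 = -3453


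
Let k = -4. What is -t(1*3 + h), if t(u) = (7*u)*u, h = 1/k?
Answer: -847/16 ≈ -52.938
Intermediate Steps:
h = -1/4 (h = 1/(-4) = -1/4 ≈ -0.25000)
t(u) = 7*u**2
-t(1*3 + h) = -7*(1*3 - 1/4)**2 = -7*(3 - 1/4)**2 = -7*(11/4)**2 = -7*121/16 = -1*847/16 = -847/16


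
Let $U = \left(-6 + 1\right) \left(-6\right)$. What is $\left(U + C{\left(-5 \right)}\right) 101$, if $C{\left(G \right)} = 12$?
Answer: $4242$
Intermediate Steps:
$U = 30$ ($U = \left(-5\right) \left(-6\right) = 30$)
$\left(U + C{\left(-5 \right)}\right) 101 = \left(30 + 12\right) 101 = 42 \cdot 101 = 4242$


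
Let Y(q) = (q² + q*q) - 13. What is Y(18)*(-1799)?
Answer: -1142365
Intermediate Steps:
Y(q) = -13 + 2*q² (Y(q) = (q² + q²) - 13 = 2*q² - 13 = -13 + 2*q²)
Y(18)*(-1799) = (-13 + 2*18²)*(-1799) = (-13 + 2*324)*(-1799) = (-13 + 648)*(-1799) = 635*(-1799) = -1142365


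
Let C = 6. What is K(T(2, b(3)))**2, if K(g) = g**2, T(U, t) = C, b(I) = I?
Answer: 1296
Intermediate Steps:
T(U, t) = 6
K(T(2, b(3)))**2 = (6**2)**2 = 36**2 = 1296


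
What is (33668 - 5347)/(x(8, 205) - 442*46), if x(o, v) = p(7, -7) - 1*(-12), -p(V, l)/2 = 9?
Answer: -28321/20338 ≈ -1.3925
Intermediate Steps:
p(V, l) = -18 (p(V, l) = -2*9 = -18)
x(o, v) = -6 (x(o, v) = -18 - 1*(-12) = -18 + 12 = -6)
(33668 - 5347)/(x(8, 205) - 442*46) = (33668 - 5347)/(-6 - 442*46) = 28321/(-6 - 20332) = 28321/(-20338) = 28321*(-1/20338) = -28321/20338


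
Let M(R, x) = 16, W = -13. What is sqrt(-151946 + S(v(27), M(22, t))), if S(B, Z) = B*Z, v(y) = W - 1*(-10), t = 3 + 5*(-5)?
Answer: I*sqrt(151994) ≈ 389.86*I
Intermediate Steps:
t = -22 (t = 3 - 25 = -22)
v(y) = -3 (v(y) = -13 - 1*(-10) = -13 + 10 = -3)
sqrt(-151946 + S(v(27), M(22, t))) = sqrt(-151946 - 3*16) = sqrt(-151946 - 48) = sqrt(-151994) = I*sqrt(151994)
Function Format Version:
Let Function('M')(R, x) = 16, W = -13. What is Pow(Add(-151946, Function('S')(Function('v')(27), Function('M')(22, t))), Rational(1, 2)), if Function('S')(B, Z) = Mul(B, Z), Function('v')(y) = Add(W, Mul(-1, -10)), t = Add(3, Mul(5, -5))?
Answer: Mul(I, Pow(151994, Rational(1, 2))) ≈ Mul(389.86, I)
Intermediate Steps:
t = -22 (t = Add(3, -25) = -22)
Function('v')(y) = -3 (Function('v')(y) = Add(-13, Mul(-1, -10)) = Add(-13, 10) = -3)
Pow(Add(-151946, Function('S')(Function('v')(27), Function('M')(22, t))), Rational(1, 2)) = Pow(Add(-151946, Mul(-3, 16)), Rational(1, 2)) = Pow(Add(-151946, -48), Rational(1, 2)) = Pow(-151994, Rational(1, 2)) = Mul(I, Pow(151994, Rational(1, 2)))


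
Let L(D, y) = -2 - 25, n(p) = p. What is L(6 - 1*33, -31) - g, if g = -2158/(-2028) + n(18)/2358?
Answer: -286837/10218 ≈ -28.072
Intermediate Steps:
g = 10951/10218 (g = -2158/(-2028) + 18/2358 = -2158*(-1/2028) + 18*(1/2358) = 83/78 + 1/131 = 10951/10218 ≈ 1.0717)
L(D, y) = -27
L(6 - 1*33, -31) - g = -27 - 1*10951/10218 = -27 - 10951/10218 = -286837/10218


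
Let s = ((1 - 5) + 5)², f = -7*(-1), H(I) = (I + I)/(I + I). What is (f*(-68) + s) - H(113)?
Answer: -476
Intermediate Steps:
H(I) = 1 (H(I) = (2*I)/((2*I)) = (2*I)*(1/(2*I)) = 1)
f = 7
s = 1 (s = (-4 + 5)² = 1² = 1)
(f*(-68) + s) - H(113) = (7*(-68) + 1) - 1*1 = (-476 + 1) - 1 = -475 - 1 = -476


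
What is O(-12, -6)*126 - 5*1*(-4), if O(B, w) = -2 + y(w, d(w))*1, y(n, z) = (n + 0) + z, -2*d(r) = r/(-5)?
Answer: -5318/5 ≈ -1063.6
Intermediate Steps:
d(r) = r/10 (d(r) = -r/(2*(-5)) = -r*(-1)/(2*5) = -(-1)*r/10 = r/10)
y(n, z) = n + z
O(B, w) = -2 + 11*w/10 (O(B, w) = -2 + (w + w/10)*1 = -2 + (11*w/10)*1 = -2 + 11*w/10)
O(-12, -6)*126 - 5*1*(-4) = (-2 + (11/10)*(-6))*126 - 5*1*(-4) = (-2 - 33/5)*126 - 5*(-4) = -43/5*126 + 20 = -5418/5 + 20 = -5318/5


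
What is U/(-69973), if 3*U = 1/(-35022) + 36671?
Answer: -1284291761/7351783218 ≈ -0.17469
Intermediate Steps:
U = 1284291761/105066 (U = (1/(-35022) + 36671)/3 = (-1/35022 + 36671)/3 = (⅓)*(1284291761/35022) = 1284291761/105066 ≈ 12224.)
U/(-69973) = (1284291761/105066)/(-69973) = (1284291761/105066)*(-1/69973) = -1284291761/7351783218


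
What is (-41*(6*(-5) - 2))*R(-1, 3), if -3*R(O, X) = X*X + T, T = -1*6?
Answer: -1312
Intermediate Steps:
T = -6
R(O, X) = 2 - X²/3 (R(O, X) = -(X*X - 6)/3 = -(X² - 6)/3 = -(-6 + X²)/3 = 2 - X²/3)
(-41*(6*(-5) - 2))*R(-1, 3) = (-41*(6*(-5) - 2))*(2 - ⅓*3²) = (-41*(-30 - 2))*(2 - ⅓*9) = (-41*(-32))*(2 - 3) = 1312*(-1) = -1312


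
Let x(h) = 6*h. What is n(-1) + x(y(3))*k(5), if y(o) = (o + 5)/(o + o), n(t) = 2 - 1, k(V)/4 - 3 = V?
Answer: 257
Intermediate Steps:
k(V) = 12 + 4*V
n(t) = 1
y(o) = (5 + o)/(2*o) (y(o) = (5 + o)/((2*o)) = (5 + o)*(1/(2*o)) = (5 + o)/(2*o))
n(-1) + x(y(3))*k(5) = 1 + (6*((1/2)*(5 + 3)/3))*(12 + 4*5) = 1 + (6*((1/2)*(1/3)*8))*(12 + 20) = 1 + (6*(4/3))*32 = 1 + 8*32 = 1 + 256 = 257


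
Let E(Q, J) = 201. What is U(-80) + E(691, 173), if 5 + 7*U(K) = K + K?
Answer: 1242/7 ≈ 177.43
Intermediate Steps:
U(K) = -5/7 + 2*K/7 (U(K) = -5/7 + (K + K)/7 = -5/7 + (2*K)/7 = -5/7 + 2*K/7)
U(-80) + E(691, 173) = (-5/7 + (2/7)*(-80)) + 201 = (-5/7 - 160/7) + 201 = -165/7 + 201 = 1242/7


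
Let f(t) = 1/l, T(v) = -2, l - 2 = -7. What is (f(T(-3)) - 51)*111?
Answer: -28416/5 ≈ -5683.2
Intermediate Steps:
l = -5 (l = 2 - 7 = -5)
f(t) = -⅕ (f(t) = 1/(-5) = -⅕)
(f(T(-3)) - 51)*111 = (-⅕ - 51)*111 = -256/5*111 = -28416/5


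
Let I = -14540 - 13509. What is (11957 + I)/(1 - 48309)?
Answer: 4023/12077 ≈ 0.33311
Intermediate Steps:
I = -28049
(11957 + I)/(1 - 48309) = (11957 - 28049)/(1 - 48309) = -16092/(-48308) = -16092*(-1/48308) = 4023/12077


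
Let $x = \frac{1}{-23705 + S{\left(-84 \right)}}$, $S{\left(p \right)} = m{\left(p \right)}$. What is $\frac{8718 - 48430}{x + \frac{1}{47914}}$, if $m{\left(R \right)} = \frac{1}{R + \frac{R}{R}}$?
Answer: $\frac{1871856127606144}{1004673} \approx 1.8631 \cdot 10^{9}$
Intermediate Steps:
$m{\left(R \right)} = \frac{1}{1 + R}$ ($m{\left(R \right)} = \frac{1}{R + 1} = \frac{1}{1 + R}$)
$S{\left(p \right)} = \frac{1}{1 + p}$
$x = - \frac{83}{1967516}$ ($x = \frac{1}{-23705 + \frac{1}{1 - 84}} = \frac{1}{-23705 + \frac{1}{-83}} = \frac{1}{-23705 - \frac{1}{83}} = \frac{1}{- \frac{1967516}{83}} = - \frac{83}{1967516} \approx -4.2185 \cdot 10^{-5}$)
$\frac{8718 - 48430}{x + \frac{1}{47914}} = \frac{8718 - 48430}{- \frac{83}{1967516} + \frac{1}{47914}} = - \frac{39712}{- \frac{83}{1967516} + \frac{1}{47914}} = - \frac{39712}{- \frac{1004673}{47135780812}} = \left(-39712\right) \left(- \frac{47135780812}{1004673}\right) = \frac{1871856127606144}{1004673}$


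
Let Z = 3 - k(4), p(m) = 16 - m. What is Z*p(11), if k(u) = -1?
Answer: 20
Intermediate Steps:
Z = 4 (Z = 3 - 1*(-1) = 3 + 1 = 4)
Z*p(11) = 4*(16 - 1*11) = 4*(16 - 11) = 4*5 = 20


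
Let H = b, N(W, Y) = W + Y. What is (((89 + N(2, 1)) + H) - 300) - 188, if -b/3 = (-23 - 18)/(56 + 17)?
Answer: -28785/73 ≈ -394.31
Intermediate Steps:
b = 123/73 (b = -3*(-23 - 18)/(56 + 17) = -(-123)/73 = -3*(-41/73) = 123/73 ≈ 1.6849)
H = 123/73 ≈ 1.6849
(((89 + N(2, 1)) + H) - 300) - 188 = (((89 + (2 + 1)) + 123/73) - 300) - 188 = (((89 + 3) + 123/73) - 300) - 188 = ((92 + 123/73) - 300) - 188 = (6839/73 - 300) - 188 = -15061/73 - 188 = -28785/73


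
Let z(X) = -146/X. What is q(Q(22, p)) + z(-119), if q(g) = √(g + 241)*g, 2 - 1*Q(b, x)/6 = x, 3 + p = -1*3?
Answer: 97250/119 ≈ 817.23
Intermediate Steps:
p = -6 (p = -3 - 1*3 = -3 - 3 = -6)
Q(b, x) = 12 - 6*x
q(g) = g*√(241 + g) (q(g) = √(241 + g)*g = g*√(241 + g))
q(Q(22, p)) + z(-119) = (12 - 6*(-6))*√(241 + (12 - 6*(-6))) - 146/(-119) = (12 + 36)*√(241 + (12 + 36)) - 146*(-1/119) = 48*√(241 + 48) + 146/119 = 48*√289 + 146/119 = 48*17 + 146/119 = 816 + 146/119 = 97250/119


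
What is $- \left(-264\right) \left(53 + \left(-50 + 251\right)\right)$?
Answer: $67056$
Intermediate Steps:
$- \left(-264\right) \left(53 + \left(-50 + 251\right)\right) = - \left(-264\right) \left(53 + 201\right) = - \left(-264\right) 254 = \left(-1\right) \left(-67056\right) = 67056$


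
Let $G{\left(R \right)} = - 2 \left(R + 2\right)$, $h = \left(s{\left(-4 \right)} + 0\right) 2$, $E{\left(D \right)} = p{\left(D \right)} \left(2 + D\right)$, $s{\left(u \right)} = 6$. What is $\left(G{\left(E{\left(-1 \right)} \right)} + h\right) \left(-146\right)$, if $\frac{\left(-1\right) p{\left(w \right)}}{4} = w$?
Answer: $0$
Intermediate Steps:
$p{\left(w \right)} = - 4 w$
$E{\left(D \right)} = - 4 D \left(2 + D\right)$
$h = 12$ ($h = \left(6 + 0\right) 2 = 6 \cdot 2 = 12$)
$G{\left(R \right)} = -4 - 2 R$ ($G{\left(R \right)} = - 2 \left(2 + R\right) = -4 - 2 R$)
$\left(G{\left(E{\left(-1 \right)} \right)} + h\right) \left(-146\right) = \left(\left(-4 - 2 \left(\left(-4\right) \left(-1\right) \left(2 - 1\right)\right)\right) + 12\right) \left(-146\right) = \left(\left(-4 - 2 \left(\left(-4\right) \left(-1\right) 1\right)\right) + 12\right) \left(-146\right) = \left(\left(-4 - 8\right) + 12\right) \left(-146\right) = \left(-12 + 12\right) \left(-146\right) = 0 \left(-146\right) = 0$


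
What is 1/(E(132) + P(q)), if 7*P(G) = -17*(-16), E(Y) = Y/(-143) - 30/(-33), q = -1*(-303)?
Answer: 1001/38882 ≈ 0.025745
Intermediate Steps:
q = 303
E(Y) = 10/11 - Y/143 (E(Y) = Y*(-1/143) - 30*(-1/33) = -Y/143 + 10/11 = 10/11 - Y/143)
P(G) = 272/7 (P(G) = (-17*(-16))/7 = (⅐)*272 = 272/7)
1/(E(132) + P(q)) = 1/((10/11 - 1/143*132) + 272/7) = 1/((10/11 - 12/13) + 272/7) = 1/(-2/143 + 272/7) = 1/(38882/1001) = 1001/38882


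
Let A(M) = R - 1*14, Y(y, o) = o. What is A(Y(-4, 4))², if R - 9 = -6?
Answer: 121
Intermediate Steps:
R = 3 (R = 9 - 6 = 3)
A(M) = -11 (A(M) = 3 - 1*14 = 3 - 14 = -11)
A(Y(-4, 4))² = (-11)² = 121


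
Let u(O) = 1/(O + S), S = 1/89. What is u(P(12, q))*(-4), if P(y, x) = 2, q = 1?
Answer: -356/179 ≈ -1.9888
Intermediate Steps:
S = 1/89 ≈ 0.011236
u(O) = 1/(1/89 + O) (u(O) = 1/(O + 1/89) = 1/(1/89 + O))
u(P(12, q))*(-4) = (89/(1 + 89*2))*(-4) = (89/(1 + 178))*(-4) = (89/179)*(-4) = -356/179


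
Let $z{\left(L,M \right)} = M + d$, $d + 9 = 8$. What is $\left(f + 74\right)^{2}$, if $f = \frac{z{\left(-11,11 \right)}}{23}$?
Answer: $\frac{2930944}{529} \approx 5540.5$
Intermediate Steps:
$d = -1$ ($d = -9 + 8 = -1$)
$z{\left(L,M \right)} = -1 + M$ ($z{\left(L,M \right)} = M - 1 = -1 + M$)
$f = \frac{10}{23}$ ($f = \frac{-1 + 11}{23} = 10 \cdot \frac{1}{23} = \frac{10}{23} \approx 0.43478$)
$\left(f + 74\right)^{2} = \left(\frac{10}{23} + 74\right)^{2} = \left(\frac{1712}{23}\right)^{2} = \frac{2930944}{529}$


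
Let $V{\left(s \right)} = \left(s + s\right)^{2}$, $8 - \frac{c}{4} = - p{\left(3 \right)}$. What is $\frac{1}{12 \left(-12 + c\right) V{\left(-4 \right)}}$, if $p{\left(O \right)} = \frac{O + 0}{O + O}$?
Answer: $\frac{1}{16896} \approx 5.9186 \cdot 10^{-5}$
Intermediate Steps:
$p{\left(O \right)} = \frac{1}{2}$ ($p{\left(O \right)} = \frac{O}{2 O} = O \frac{1}{2 O} = \frac{1}{2}$)
$c = 34$ ($c = 32 - 4 \left(\left(-1\right) \frac{1}{2}\right) = 32 - -2 = 32 + 2 = 34$)
$V{\left(s \right)} = 4 s^{2}$ ($V{\left(s \right)} = \left(2 s\right)^{2} = 4 s^{2}$)
$\frac{1}{12 \left(-12 + c\right) V{\left(-4 \right)}} = \frac{1}{12 \left(-12 + 34\right) 4 \left(-4\right)^{2}} = \frac{1}{12 \cdot 22 \cdot 4 \cdot 16} = \frac{1}{12 \cdot 22 \cdot 64} = \frac{1}{12 \cdot 1408} = \frac{1}{16896}$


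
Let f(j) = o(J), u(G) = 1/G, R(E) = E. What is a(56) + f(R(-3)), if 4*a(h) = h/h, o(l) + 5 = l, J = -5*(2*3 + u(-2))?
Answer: -129/4 ≈ -32.250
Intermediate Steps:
u(G) = 1/G
J = -55/2 (J = -5*(2*3 + 1/(-2)) = -5*(6 - 1/2) = -5*11/2 = -55/2 ≈ -27.500)
o(l) = -5 + l
f(j) = -65/2 (f(j) = -5 - 55/2 = -65/2)
a(h) = 1/4 (a(h) = (h/h)/4 = (1/4)*1 = 1/4)
a(56) + f(R(-3)) = 1/4 - 65/2 = -129/4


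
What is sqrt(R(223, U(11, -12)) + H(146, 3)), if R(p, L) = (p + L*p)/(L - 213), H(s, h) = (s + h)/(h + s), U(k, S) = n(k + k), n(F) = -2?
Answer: sqrt(94170)/215 ≈ 1.4273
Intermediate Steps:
U(k, S) = -2
H(s, h) = 1 (H(s, h) = (h + s)/(h + s) = 1)
R(p, L) = (p + L*p)/(-213 + L)
sqrt(R(223, U(11, -12)) + H(146, 3)) = sqrt(223*(1 - 2)/(-213 - 2) + 1) = sqrt(223*(-1)/(-215) + 1) = sqrt(223*(-1/215)*(-1) + 1) = sqrt(223/215 + 1) = sqrt(438/215) = sqrt(94170)/215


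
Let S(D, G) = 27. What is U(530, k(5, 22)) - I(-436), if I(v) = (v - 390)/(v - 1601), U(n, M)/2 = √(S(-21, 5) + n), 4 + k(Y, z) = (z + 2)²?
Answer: -118/291 + 2*√557 ≈ 46.796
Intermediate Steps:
k(Y, z) = -4 + (2 + z)² (k(Y, z) = -4 + (z + 2)² = -4 + (2 + z)²)
U(n, M) = 2*√(27 + n)
I(v) = (-390 + v)/(-1601 + v)
U(530, k(5, 22)) - I(-436) = 2*√(27 + 530) - (-390 - 436)/(-1601 - 436) = 2*√557 - (-826)/(-2037) = 2*√557 - (-1)*(-826)/2037 = 2*√557 - 1*118/291 = 2*√557 - 118/291 = -118/291 + 2*√557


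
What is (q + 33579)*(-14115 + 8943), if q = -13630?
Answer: -103176228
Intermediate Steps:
(q + 33579)*(-14115 + 8943) = (-13630 + 33579)*(-14115 + 8943) = 19949*(-5172) = -103176228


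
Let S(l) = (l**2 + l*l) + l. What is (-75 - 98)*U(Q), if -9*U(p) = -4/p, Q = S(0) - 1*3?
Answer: 692/27 ≈ 25.630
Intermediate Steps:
S(l) = l + 2*l**2 (S(l) = (l**2 + l**2) + l = 2*l**2 + l = l + 2*l**2)
Q = -3 (Q = 0*(1 + 2*0) - 1*3 = 0*(1 + 0) - 3 = 0*1 - 3 = 0 - 3 = -3)
U(p) = 4/(9*p) (U(p) = -(-4)/(9*p) = 4/(9*p))
(-75 - 98)*U(Q) = (-75 - 98)*((4/9)/(-3)) = -692*(-1)/(9*3) = -173*(-4/27) = 692/27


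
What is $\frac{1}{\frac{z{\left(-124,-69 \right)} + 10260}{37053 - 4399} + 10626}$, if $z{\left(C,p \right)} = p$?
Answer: $\frac{32654}{346991595} \approx 9.4106 \cdot 10^{-5}$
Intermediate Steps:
$\frac{1}{\frac{z{\left(-124,-69 \right)} + 10260}{37053 - 4399} + 10626} = \frac{1}{\frac{-69 + 10260}{37053 - 4399} + 10626} = \frac{1}{\frac{10191}{32654} + 10626} = \frac{1}{\frac{346991595}{32654}} = \frac{32654}{346991595}$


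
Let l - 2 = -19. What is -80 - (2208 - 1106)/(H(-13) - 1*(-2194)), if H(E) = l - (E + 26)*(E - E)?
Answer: -175262/2177 ≈ -80.506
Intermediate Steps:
l = -17 (l = 2 - 19 = -17)
H(E) = -17 (H(E) = -17 - (E + 26)*(E - E) = -17 - (26 + E)*0 = -17 - 1*0 = -17 + 0 = -17)
-80 - (2208 - 1106)/(H(-13) - 1*(-2194)) = -80 - (2208 - 1106)/(-17 - 1*(-2194)) = -80 - 1102/(-17 + 2194) = -80 - 1102/2177 = -175262/2177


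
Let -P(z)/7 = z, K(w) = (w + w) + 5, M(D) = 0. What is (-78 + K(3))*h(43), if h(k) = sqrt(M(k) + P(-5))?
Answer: -67*sqrt(35) ≈ -396.38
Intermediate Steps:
K(w) = 5 + 2*w (K(w) = 2*w + 5 = 5 + 2*w)
P(z) = -7*z
h(k) = sqrt(35) (h(k) = sqrt(0 - 7*(-5)) = sqrt(0 + 35) = sqrt(35))
(-78 + K(3))*h(43) = (-78 + (5 + 2*3))*sqrt(35) = (-78 + (5 + 6))*sqrt(35) = (-78 + 11)*sqrt(35) = -67*sqrt(35)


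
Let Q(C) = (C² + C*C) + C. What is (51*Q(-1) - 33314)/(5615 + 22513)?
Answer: -33263/28128 ≈ -1.1826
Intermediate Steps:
Q(C) = C + 2*C² (Q(C) = (C² + C²) + C = 2*C² + C = C + 2*C²)
(51*Q(-1) - 33314)/(5615 + 22513) = (51*(-(1 + 2*(-1))) - 33314)/(5615 + 22513) = (51*(-(1 - 2)) - 33314)/28128 = (51*(-1*(-1)) - 33314)*(1/28128) = (51*1 - 33314)*(1/28128) = (51 - 33314)*(1/28128) = -33263*1/28128 = -33263/28128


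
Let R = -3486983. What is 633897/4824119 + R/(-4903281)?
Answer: 1048936634686/1244947949181 ≈ 0.84255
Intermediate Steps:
633897/4824119 + R/(-4903281) = 633897/4824119 - 3486983/(-4903281) = 633897*(1/4824119) - 3486983*(-1/4903281) = 33363/253901 + 3486983/4903281 = 1048936634686/1244947949181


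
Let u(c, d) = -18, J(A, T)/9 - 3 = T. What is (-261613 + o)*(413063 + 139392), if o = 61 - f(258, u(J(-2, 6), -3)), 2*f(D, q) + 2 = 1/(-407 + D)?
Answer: -43059556443635/298 ≈ -1.4450e+11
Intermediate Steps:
J(A, T) = 27 + 9*T
f(D, q) = -1 + 1/(2*(-407 + D))
o = 18477/298 (o = 61 - (815/2 - 1*258)/(-407 + 258) = 61 - (815/2 - 258)/(-149) = 61 - (-1)*299/(149*2) = 61 - 1*(-299/298) = 61 + 299/298 = 18477/298 ≈ 62.003)
(-261613 + o)*(413063 + 139392) = (-261613 + 18477/298)*(413063 + 139392) = -77942197/298*552455 = -43059556443635/298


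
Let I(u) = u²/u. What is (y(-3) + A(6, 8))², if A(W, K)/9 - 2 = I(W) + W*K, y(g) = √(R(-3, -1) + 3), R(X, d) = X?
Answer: 254016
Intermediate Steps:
I(u) = u
y(g) = 0 (y(g) = √(-3 + 3) = √0 = 0)
A(W, K) = 18 + 9*W + 9*K*W (A(W, K) = 18 + 9*(W + W*K) = 18 + 9*(W + K*W) = 18 + (9*W + 9*K*W) = 18 + 9*W + 9*K*W)
(y(-3) + A(6, 8))² = (0 + (18 + 9*6 + 9*8*6))² = (0 + (18 + 54 + 432))² = (0 + 504)² = 504² = 254016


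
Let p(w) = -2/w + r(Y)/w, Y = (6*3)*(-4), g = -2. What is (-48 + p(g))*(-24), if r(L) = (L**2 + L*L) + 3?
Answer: 125580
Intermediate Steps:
Y = -72 (Y = 18*(-4) = -72)
r(L) = 3 + 2*L**2 (r(L) = (L**2 + L**2) + 3 = 2*L**2 + 3 = 3 + 2*L**2)
p(w) = 10369/w (p(w) = -2/w + (3 + 2*(-72)**2)/w = -2/w + (3 + 2*5184)/w = -2/w + (3 + 10368)/w = -2/w + 10371/w = 10369/w)
(-48 + p(g))*(-24) = (-48 + 10369/(-2))*(-24) = (-48 + 10369*(-1/2))*(-24) = (-48 - 10369/2)*(-24) = -10465/2*(-24) = 125580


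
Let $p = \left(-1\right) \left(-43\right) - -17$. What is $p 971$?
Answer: $58260$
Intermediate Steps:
$p = 60$ ($p = 43 + 17 = 60$)
$p 971 = 60 \cdot 971 = 58260$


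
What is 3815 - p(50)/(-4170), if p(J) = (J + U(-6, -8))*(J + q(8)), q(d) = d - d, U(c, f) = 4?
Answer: 530375/139 ≈ 3815.6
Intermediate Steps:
q(d) = 0
p(J) = J*(4 + J) (p(J) = (J + 4)*(J + 0) = (4 + J)*J = J*(4 + J))
3815 - p(50)/(-4170) = 3815 - 50*(4 + 50)/(-4170) = 3815 - 50*54*(-1)/4170 = 3815 - 2700*(-1)/4170 = 3815 - 1*(-90/139) = 3815 + 90/139 = 530375/139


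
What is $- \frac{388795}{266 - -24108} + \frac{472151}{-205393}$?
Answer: $- \frac{91363979909}{5006248982} \approx -18.25$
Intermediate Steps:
$- \frac{388795}{266 - -24108} + \frac{472151}{-205393} = - \frac{388795}{266 + 24108} + 472151 \left(- \frac{1}{205393}\right) = - \frac{388795}{24374} - \frac{472151}{205393} = - \frac{91363979909}{5006248982}$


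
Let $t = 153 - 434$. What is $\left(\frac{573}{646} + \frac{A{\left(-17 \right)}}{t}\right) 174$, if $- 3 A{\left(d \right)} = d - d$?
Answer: $\frac{49851}{323} \approx 154.34$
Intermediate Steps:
$A{\left(d \right)} = 0$ ($A{\left(d \right)} = - \frac{d - d}{3} = \left(- \frac{1}{3}\right) 0 = 0$)
$t = -281$
$\left(\frac{573}{646} + \frac{A{\left(-17 \right)}}{t}\right) 174 = \left(\frac{573}{646} + \frac{0}{-281}\right) 174 = \left(573 \cdot \frac{1}{646} + 0 \left(- \frac{1}{281}\right)\right) 174 = \left(\frac{573}{646} + 0\right) 174 = \frac{573}{646} \cdot 174 = \frac{49851}{323}$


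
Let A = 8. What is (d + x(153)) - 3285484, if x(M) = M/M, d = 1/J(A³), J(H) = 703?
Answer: -2309694548/703 ≈ -3.2855e+6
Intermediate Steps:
d = 1/703 ≈ 0.0014225
x(M) = 1
(d + x(153)) - 3285484 = (1/703 + 1) - 3285484 = 704/703 - 3285484 = -2309694548/703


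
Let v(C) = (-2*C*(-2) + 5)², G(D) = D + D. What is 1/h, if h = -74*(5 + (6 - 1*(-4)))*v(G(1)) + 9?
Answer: -1/187581 ≈ -5.3310e-6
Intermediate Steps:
G(D) = 2*D
v(C) = (5 + 4*C)² (v(C) = (4*C + 5)² = (5 + 4*C)²)
h = -187581 (h = -74*(5 + (6 - 1*(-4)))*(5 + 4*(2*1))² + 9 = -74*(5 + (6 + 4))*(5 + 4*2)² + 9 = -74*(5 + 10)*(5 + 8)² + 9 = -1110*13² + 9 = -1110*169 + 9 = -74*2535 + 9 = -187590 + 9 = -187581)
1/h = 1/(-187581) = -1/187581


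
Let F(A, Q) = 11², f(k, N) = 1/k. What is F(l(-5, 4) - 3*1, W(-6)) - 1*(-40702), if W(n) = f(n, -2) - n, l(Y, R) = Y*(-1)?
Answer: 40823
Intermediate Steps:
l(Y, R) = -Y
W(n) = 1/n - n
F(A, Q) = 121
F(l(-5, 4) - 3*1, W(-6)) - 1*(-40702) = 121 - 1*(-40702) = 121 + 40702 = 40823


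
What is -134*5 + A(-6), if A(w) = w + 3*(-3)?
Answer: -685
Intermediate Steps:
A(w) = -9 + w (A(w) = w - 9 = -9 + w)
-134*5 + A(-6) = -134*5 + (-9 - 6) = -670 - 15 = -685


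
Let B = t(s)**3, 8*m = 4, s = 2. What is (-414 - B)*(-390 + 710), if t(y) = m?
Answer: -132520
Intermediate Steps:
m = 1/2 (m = (1/8)*4 = 1/2 ≈ 0.50000)
t(y) = 1/2
B = 1/8 (B = (1/2)**3 = 1/8 ≈ 0.12500)
(-414 - B)*(-390 + 710) = (-414 - 1*1/8)*(-390 + 710) = (-414 - 1/8)*320 = -3313/8*320 = -132520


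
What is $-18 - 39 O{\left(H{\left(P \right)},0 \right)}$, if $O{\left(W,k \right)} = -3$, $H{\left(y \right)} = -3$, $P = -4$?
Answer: $99$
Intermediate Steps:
$-18 - 39 O{\left(H{\left(P \right)},0 \right)} = -18 - -117 = -18 + 117 = 99$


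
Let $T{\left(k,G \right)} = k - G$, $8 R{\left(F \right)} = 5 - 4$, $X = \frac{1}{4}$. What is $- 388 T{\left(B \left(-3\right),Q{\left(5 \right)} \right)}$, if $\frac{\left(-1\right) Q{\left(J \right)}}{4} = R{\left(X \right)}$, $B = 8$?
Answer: $9118$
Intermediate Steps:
$X = \frac{1}{4} \approx 0.25$
$R{\left(F \right)} = \frac{1}{8}$ ($R{\left(F \right)} = \frac{5 - 4}{8} = \frac{1}{8} \cdot 1 = \frac{1}{8}$)
$Q{\left(J \right)} = - \frac{1}{2}$ ($Q{\left(J \right)} = \left(-4\right) \frac{1}{8} = - \frac{1}{2}$)
$- 388 T{\left(B \left(-3\right),Q{\left(5 \right)} \right)} = - 388 \left(8 \left(-3\right) - - \frac{1}{2}\right) = - 388 \left(-24 + \frac{1}{2}\right) = \left(-388\right) \left(- \frac{47}{2}\right) = 9118$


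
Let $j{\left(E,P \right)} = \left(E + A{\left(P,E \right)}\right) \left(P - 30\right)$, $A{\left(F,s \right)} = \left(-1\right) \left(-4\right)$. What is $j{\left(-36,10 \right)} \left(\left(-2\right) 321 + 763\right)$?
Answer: $77440$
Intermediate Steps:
$A{\left(F,s \right)} = 4$
$j{\left(E,P \right)} = \left(-30 + P\right) \left(4 + E\right)$ ($j{\left(E,P \right)} = \left(E + 4\right) \left(P - 30\right) = \left(4 + E\right) \left(-30 + P\right) = \left(-30 + P\right) \left(4 + E\right)$)
$j{\left(-36,10 \right)} \left(\left(-2\right) 321 + 763\right) = \left(-120 - -1080 + 4 \cdot 10 - 360\right) \left(\left(-2\right) 321 + 763\right) = \left(-120 + 1080 + 40 - 360\right) \left(-642 + 763\right) = 640 \cdot 121 = 77440$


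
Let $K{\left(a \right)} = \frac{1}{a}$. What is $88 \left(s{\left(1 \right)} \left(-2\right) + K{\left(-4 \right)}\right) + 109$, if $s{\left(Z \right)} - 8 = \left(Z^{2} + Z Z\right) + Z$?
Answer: $-1849$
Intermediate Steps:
$s{\left(Z \right)} = 8 + Z + 2 Z^{2}$ ($s{\left(Z \right)} = 8 + \left(\left(Z^{2} + Z Z\right) + Z\right) = 8 + \left(\left(Z^{2} + Z^{2}\right) + Z\right) = 8 + \left(2 Z^{2} + Z\right) = 8 + \left(Z + 2 Z^{2}\right) = 8 + Z + 2 Z^{2}$)
$88 \left(s{\left(1 \right)} \left(-2\right) + K{\left(-4 \right)}\right) + 109 = 88 \left(\left(8 + 1 + 2 \cdot 1^{2}\right) \left(-2\right) + \frac{1}{-4}\right) + 109 = 88 \left(\left(8 + 1 + 2 \cdot 1\right) \left(-2\right) - \frac{1}{4}\right) + 109 = 88 \left(\left(8 + 1 + 2\right) \left(-2\right) - \frac{1}{4}\right) + 109 = 88 \left(11 \left(-2\right) - \frac{1}{4}\right) + 109 = 88 \left(-22 - \frac{1}{4}\right) + 109 = 88 \left(- \frac{89}{4}\right) + 109 = -1958 + 109 = -1849$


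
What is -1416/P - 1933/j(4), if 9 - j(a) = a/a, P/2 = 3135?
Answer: -2021873/8360 ≈ -241.85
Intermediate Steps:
P = 6270 (P = 2*3135 = 6270)
j(a) = 8 (j(a) = 9 - a/a = 9 - 1*1 = 9 - 1 = 8)
-1416/P - 1933/j(4) = -1416/6270 - 1933/8 = -1416*1/6270 - 1933*⅛ = -236/1045 - 1933/8 = -2021873/8360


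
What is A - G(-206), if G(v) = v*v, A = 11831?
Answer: -30605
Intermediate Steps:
G(v) = v²
A - G(-206) = 11831 - 1*(-206)² = 11831 - 1*42436 = 11831 - 42436 = -30605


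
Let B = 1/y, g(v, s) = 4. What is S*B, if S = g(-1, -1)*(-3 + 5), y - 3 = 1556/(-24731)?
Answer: 197848/72637 ≈ 2.7238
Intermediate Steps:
y = 72637/24731 (y = 3 + 1556/(-24731) = 3 + 1556*(-1/24731) = 3 - 1556/24731 = 72637/24731 ≈ 2.9371)
S = 8 (S = 4*(-3 + 5) = 4*2 = 8)
B = 24731/72637 (B = 1/(72637/24731) = 24731/72637 ≈ 0.34047)
S*B = 8*(24731/72637) = 197848/72637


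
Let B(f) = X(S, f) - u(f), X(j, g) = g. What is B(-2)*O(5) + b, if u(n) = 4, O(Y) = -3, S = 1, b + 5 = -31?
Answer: -18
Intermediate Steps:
b = -36 (b = -5 - 31 = -36)
B(f) = -4 + f (B(f) = f - 1*4 = f - 4 = -4 + f)
B(-2)*O(5) + b = (-4 - 2)*(-3) - 36 = -6*(-3) - 36 = 18 - 36 = -18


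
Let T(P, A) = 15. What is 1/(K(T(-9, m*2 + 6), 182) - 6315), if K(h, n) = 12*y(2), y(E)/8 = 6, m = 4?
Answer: -1/5739 ≈ -0.00017425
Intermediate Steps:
y(E) = 48 (y(E) = 8*6 = 48)
K(h, n) = 576 (K(h, n) = 12*48 = 576)
1/(K(T(-9, m*2 + 6), 182) - 6315) = 1/(576 - 6315) = 1/(-5739) = -1/5739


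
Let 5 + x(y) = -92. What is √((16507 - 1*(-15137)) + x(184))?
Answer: √31547 ≈ 177.61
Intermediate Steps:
x(y) = -97 (x(y) = -5 - 92 = -97)
√((16507 - 1*(-15137)) + x(184)) = √((16507 - 1*(-15137)) - 97) = √((16507 + 15137) - 97) = √(31644 - 97) = √31547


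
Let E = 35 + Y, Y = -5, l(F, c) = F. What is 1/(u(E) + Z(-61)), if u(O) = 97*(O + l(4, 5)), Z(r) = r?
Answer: 1/3237 ≈ 0.00030893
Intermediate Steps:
E = 30 (E = 35 - 5 = 30)
u(O) = 388 + 97*O (u(O) = 97*(O + 4) = 97*(4 + O) = 388 + 97*O)
1/(u(E) + Z(-61)) = 1/((388 + 97*30) - 61) = 1/((388 + 2910) - 61) = 1/(3298 - 61) = 1/3237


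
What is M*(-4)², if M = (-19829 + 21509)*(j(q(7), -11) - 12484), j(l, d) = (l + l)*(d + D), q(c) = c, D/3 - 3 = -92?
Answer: -440186880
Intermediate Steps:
D = -267 (D = 9 + 3*(-92) = 9 - 276 = -267)
j(l, d) = 2*l*(-267 + d) (j(l, d) = (l + l)*(d - 267) = (2*l)*(-267 + d) = 2*l*(-267 + d))
M = -27511680 (M = (-19829 + 21509)*(2*7*(-267 - 11) - 12484) = 1680*(2*7*(-278) - 12484) = 1680*(-3892 - 12484) = 1680*(-16376) = -27511680)
M*(-4)² = -27511680*(-4)² = -27511680*16 = -440186880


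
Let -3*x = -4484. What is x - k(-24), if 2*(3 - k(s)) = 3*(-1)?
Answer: 8941/6 ≈ 1490.2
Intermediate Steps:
k(s) = 9/2 (k(s) = 3 - 3*(-1)/2 = 3 - 1/2*(-3) = 3 + 3/2 = 9/2)
x = 4484/3 (x = -1/3*(-4484) = 4484/3 ≈ 1494.7)
x - k(-24) = 4484/3 - 1*9/2 = 4484/3 - 9/2 = 8941/6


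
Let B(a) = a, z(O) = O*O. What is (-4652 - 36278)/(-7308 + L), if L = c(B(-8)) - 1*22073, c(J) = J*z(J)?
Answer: 40930/29893 ≈ 1.3692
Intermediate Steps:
z(O) = O**2
c(J) = J**3 (c(J) = J*J**2 = J**3)
L = -22585 (L = (-8)**3 - 1*22073 = -512 - 22073 = -22585)
(-4652 - 36278)/(-7308 + L) = (-4652 - 36278)/(-7308 - 22585) = -40930/(-29893) = -40930*(-1/29893) = 40930/29893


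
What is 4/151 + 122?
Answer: 18426/151 ≈ 122.03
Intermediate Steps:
4/151 + 122 = 18426/151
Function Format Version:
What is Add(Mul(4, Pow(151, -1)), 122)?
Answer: Rational(18426, 151) ≈ 122.03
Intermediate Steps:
Add(Mul(4, Pow(151, -1)), 122) = Add(Mul(4, Rational(1, 151)), 122) = Add(Rational(4, 151), 122) = Rational(18426, 151)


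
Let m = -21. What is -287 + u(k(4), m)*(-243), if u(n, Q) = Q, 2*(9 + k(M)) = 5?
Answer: 4816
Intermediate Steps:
k(M) = -13/2 (k(M) = -9 + (½)*5 = -9 + 5/2 = -13/2)
-287 + u(k(4), m)*(-243) = -287 - 21*(-243) = -287 + 5103 = 4816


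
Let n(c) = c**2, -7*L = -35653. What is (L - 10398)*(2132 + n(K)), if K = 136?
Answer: -765979524/7 ≈ -1.0943e+8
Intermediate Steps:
L = 35653/7 (L = -1/7*(-35653) = 35653/7 ≈ 5093.3)
(L - 10398)*(2132 + n(K)) = (35653/7 - 10398)*(2132 + 136**2) = -37133*(2132 + 18496)/7 = -37133/7*20628 = -765979524/7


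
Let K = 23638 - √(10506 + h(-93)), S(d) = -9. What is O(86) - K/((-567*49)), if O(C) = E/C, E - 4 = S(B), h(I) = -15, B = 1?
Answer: 1893953/2389338 - √10491/27783 ≈ 0.78898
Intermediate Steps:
E = -5 (E = 4 - 9 = -5)
K = 23638 - √10491 (K = 23638 - √(10506 - 15) = 23638 - √10491 ≈ 23536.)
O(C) = -5/C
O(86) - K/((-567*49)) = -5/86 - (23638 - √10491)/((-567*49)) = -5*1/86 - (23638 - √10491)/(-27783) = -5/86 - (23638 - √10491)*(-1)/27783 = -5/86 - (-23638/27783 + √10491/27783) = -5/86 + (23638/27783 - √10491/27783) = 1893953/2389338 - √10491/27783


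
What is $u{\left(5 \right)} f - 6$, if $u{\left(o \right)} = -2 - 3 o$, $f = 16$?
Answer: $-278$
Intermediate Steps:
$u{\left(5 \right)} f - 6 = \left(-2 - 15\right) 16 - 6 = \left(-17\right) 16 - 6 = -272 - 6 = -278$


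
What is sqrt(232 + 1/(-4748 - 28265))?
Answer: sqrt(252847062195)/33013 ≈ 15.232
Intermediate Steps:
sqrt(232 + 1/(-4748 - 28265)) = sqrt(232 + 1/(-33013)) = sqrt(232 - 1/33013) = sqrt(7659015/33013) = sqrt(252847062195)/33013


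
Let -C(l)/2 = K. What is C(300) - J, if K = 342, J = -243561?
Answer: 242877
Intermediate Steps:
C(l) = -684 (C(l) = -2*342 = -684)
C(300) - J = -684 - 1*(-243561) = -684 + 243561 = 242877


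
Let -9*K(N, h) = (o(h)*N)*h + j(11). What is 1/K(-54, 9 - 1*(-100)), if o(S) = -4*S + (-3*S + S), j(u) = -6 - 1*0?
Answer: -3/1283146 ≈ -2.3380e-6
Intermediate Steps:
j(u) = -6 (j(u) = -6 + 0 = -6)
o(S) = -6*S (o(S) = -4*S - 2*S = -6*S)
K(N, h) = ⅔ + 2*N*h²/3 (K(N, h) = -(((-6*h)*N)*h - 6)/9 = -((-6*N*h)*h - 6)/9 = -(-6*N*h² - 6)/9 = -(-6 - 6*N*h²)/9 = ⅔ + 2*N*h²/3)
1/K(-54, 9 - 1*(-100)) = 1/(⅔ + (⅔)*(-54)*(9 - 1*(-100))²) = 1/(⅔ + (⅔)*(-54)*(9 + 100)²) = 1/(⅔ + (⅔)*(-54)*109²) = 1/(⅔ + (⅔)*(-54)*11881) = 1/(⅔ - 427716) = 1/(-1283146/3) = -3/1283146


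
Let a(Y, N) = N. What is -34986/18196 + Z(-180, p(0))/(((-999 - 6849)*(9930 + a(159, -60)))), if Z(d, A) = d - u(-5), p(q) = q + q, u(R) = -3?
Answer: -225833661889/117454816080 ≈ -1.9227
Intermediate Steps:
p(q) = 2*q
Z(d, A) = 3 + d (Z(d, A) = d - 1*(-3) = d + 3 = 3 + d)
-34986/18196 + Z(-180, p(0))/(((-999 - 6849)*(9930 + a(159, -60)))) = -34986/18196 + (3 - 180)/(((-999 - 6849)*(9930 - 60))) = -34986*1/18196 - 177/((-7848*9870)) = -17493/9098 - 177/(-77459760) = -17493/9098 - 177*(-1/77459760) = -17493/9098 + 59/25819920 = -225833661889/117454816080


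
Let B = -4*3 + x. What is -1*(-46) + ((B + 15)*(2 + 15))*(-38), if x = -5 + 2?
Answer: 46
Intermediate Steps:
x = -3
B = -15 (B = -4*3 - 3 = -12 - 3 = -15)
-1*(-46) + ((B + 15)*(2 + 15))*(-38) = -1*(-46) + ((-15 + 15)*(2 + 15))*(-38) = 46 + (0*17)*(-38) = 46 + 0*(-38) = 46 + 0 = 46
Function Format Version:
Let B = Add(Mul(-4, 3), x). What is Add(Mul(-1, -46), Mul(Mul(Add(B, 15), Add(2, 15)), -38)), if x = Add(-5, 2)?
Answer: 46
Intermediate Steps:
x = -3
B = -15 (B = Add(Mul(-4, 3), -3) = Add(-12, -3) = -15)
Add(Mul(-1, -46), Mul(Mul(Add(B, 15), Add(2, 15)), -38)) = Add(Mul(-1, -46), Mul(Mul(Add(-15, 15), Add(2, 15)), -38)) = Add(46, Mul(Mul(0, 17), -38)) = Add(46, Mul(0, -38)) = Add(46, 0) = 46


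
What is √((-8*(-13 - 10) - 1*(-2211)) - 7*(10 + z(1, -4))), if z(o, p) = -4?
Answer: √2353 ≈ 48.508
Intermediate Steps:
√((-8*(-13 - 10) - 1*(-2211)) - 7*(10 + z(1, -4))) = √((-8*(-13 - 10) - 1*(-2211)) - 7*(10 - 4)) = √((-8*(-23) + 2211) - 7*6) = √((184 + 2211) - 42) = √(2395 - 42) = √2353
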